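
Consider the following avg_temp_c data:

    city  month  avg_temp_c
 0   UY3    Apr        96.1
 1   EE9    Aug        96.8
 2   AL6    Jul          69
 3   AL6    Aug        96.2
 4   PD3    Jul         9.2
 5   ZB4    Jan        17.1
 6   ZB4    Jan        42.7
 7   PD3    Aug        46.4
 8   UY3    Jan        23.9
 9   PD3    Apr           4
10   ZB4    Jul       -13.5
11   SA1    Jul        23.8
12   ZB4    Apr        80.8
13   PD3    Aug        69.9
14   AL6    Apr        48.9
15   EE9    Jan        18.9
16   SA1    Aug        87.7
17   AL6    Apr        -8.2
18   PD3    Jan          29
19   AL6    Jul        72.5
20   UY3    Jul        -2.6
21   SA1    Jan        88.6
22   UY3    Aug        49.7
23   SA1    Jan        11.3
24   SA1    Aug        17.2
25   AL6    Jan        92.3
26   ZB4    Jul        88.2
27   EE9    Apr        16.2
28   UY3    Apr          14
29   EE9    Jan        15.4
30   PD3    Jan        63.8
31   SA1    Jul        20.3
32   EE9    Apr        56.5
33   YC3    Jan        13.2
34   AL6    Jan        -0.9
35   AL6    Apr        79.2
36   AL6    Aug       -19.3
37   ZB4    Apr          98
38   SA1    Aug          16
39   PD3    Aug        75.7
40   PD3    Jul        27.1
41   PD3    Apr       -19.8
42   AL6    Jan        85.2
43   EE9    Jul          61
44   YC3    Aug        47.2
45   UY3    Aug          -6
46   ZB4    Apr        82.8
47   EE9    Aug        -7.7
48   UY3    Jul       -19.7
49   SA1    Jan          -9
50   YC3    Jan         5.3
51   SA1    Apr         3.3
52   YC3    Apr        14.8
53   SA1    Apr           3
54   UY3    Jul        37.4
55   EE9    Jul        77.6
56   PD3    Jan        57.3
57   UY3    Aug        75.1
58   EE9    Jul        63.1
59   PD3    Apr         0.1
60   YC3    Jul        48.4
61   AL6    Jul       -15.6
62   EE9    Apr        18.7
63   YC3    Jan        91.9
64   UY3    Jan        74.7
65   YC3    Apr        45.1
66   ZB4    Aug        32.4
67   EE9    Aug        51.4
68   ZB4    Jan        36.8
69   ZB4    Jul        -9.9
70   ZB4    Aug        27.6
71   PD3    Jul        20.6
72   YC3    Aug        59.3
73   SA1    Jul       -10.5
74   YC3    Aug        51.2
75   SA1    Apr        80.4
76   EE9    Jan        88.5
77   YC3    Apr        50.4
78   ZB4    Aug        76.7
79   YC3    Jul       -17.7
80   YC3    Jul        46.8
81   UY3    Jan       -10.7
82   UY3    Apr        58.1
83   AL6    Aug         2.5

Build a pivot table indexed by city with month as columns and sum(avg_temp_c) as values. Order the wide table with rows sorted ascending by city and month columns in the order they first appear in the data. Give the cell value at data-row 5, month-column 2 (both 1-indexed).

With rows sorted ascending by city, row 5 is city=UY3. month columns in first-appearance order: Apr, Aug, Jul, Jan; column 2 is Aug.
Long rows with city=UY3, month=Aug: 49.7 + -6 + 75.1 = 118.8.

118.8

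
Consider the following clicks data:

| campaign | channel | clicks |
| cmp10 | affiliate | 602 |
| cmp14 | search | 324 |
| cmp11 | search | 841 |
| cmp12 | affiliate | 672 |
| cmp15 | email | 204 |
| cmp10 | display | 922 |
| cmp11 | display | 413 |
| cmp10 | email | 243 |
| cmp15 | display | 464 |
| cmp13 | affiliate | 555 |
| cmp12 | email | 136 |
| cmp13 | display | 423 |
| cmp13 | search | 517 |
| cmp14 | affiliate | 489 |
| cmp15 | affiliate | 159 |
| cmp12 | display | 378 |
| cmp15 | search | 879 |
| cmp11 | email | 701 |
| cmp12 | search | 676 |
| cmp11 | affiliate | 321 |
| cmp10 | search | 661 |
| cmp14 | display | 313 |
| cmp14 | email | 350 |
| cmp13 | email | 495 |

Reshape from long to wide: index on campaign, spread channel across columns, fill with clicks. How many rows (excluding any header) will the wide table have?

6

6 distinct campaign values → 6 rows.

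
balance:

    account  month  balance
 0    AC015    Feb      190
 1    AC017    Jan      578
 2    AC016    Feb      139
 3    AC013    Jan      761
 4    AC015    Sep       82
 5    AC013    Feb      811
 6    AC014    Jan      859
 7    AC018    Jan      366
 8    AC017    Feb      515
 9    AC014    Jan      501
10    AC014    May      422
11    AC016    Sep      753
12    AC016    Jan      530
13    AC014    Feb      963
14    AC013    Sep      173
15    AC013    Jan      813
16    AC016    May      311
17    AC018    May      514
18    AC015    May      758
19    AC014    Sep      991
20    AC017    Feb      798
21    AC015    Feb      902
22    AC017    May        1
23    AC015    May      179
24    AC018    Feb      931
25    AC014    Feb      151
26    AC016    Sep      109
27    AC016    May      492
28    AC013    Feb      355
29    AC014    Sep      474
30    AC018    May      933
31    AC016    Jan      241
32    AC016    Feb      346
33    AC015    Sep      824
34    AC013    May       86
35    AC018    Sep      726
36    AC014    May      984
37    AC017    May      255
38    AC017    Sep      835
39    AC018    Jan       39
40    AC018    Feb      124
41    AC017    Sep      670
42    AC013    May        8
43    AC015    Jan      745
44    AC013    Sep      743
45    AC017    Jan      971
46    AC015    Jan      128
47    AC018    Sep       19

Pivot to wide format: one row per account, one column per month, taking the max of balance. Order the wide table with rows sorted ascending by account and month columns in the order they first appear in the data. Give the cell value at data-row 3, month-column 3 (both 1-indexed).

With rows sorted ascending by account, row 3 is account=AC015. month columns in first-appearance order: Feb, Jan, Sep, May; column 3 is Sep.
Long rows with account=AC015, month=Sep: max(82, 824) = 824.

824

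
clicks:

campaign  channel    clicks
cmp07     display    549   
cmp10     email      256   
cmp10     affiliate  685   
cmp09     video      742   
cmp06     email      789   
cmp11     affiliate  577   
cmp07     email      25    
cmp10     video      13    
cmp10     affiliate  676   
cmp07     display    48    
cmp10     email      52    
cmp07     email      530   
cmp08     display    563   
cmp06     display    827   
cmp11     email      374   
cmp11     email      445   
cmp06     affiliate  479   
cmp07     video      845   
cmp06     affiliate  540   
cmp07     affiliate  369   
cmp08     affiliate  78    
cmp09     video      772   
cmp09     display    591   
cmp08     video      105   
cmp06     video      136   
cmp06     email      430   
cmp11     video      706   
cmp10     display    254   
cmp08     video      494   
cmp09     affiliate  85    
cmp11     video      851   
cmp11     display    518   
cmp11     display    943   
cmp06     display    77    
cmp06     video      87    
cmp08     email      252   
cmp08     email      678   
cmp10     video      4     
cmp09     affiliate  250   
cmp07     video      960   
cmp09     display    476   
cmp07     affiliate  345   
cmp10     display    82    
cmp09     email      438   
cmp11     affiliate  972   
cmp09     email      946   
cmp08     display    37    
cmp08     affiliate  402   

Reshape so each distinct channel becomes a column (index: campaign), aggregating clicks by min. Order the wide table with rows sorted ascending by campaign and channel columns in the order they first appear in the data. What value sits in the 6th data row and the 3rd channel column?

With rows sorted ascending by campaign, row 6 is campaign=cmp11. channel columns in first-appearance order: display, email, affiliate, video; column 3 is affiliate.
Long rows with campaign=cmp11, channel=affiliate: min(577, 972) = 577.

577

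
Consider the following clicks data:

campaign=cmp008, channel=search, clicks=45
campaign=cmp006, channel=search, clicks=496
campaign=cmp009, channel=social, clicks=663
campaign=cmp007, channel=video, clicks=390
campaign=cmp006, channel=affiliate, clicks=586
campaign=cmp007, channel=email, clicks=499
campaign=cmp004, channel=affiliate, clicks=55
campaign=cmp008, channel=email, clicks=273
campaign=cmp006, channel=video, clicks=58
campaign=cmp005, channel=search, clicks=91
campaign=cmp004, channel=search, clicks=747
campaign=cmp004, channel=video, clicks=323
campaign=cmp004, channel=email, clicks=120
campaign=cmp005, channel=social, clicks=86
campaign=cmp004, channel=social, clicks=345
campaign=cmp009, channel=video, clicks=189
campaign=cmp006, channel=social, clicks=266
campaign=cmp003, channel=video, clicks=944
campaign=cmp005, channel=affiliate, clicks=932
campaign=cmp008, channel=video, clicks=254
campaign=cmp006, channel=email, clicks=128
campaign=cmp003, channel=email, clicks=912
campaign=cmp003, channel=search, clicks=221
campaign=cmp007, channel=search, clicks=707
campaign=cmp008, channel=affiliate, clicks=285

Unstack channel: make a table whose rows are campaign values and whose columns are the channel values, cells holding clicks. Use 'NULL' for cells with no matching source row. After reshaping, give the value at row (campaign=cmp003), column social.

NULL

No long-format row has campaign=cmp003 and channel=social, so the cell is NULL.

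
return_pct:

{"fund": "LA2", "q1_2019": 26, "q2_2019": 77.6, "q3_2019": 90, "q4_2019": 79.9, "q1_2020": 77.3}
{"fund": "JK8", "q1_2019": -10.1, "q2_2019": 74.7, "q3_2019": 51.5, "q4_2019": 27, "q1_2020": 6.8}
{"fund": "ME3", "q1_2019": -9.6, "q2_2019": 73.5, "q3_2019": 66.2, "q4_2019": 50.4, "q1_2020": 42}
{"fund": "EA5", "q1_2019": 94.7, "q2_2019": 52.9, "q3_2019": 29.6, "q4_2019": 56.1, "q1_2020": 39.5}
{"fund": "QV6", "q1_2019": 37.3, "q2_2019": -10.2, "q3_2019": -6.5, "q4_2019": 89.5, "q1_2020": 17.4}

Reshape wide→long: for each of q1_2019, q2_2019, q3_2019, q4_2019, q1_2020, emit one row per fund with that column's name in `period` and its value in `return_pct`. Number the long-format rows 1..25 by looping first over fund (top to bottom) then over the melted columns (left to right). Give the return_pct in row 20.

25 rows total (5 × 5). Row 20: index ⌊(20-1)/5⌋ = 3 into fund → EA5; (20-1) mod 5 = 4 into the melted columns → q1_2020.
So row 20 is (EA5, q1_2020, 39.5); return_pct = 39.5.

39.5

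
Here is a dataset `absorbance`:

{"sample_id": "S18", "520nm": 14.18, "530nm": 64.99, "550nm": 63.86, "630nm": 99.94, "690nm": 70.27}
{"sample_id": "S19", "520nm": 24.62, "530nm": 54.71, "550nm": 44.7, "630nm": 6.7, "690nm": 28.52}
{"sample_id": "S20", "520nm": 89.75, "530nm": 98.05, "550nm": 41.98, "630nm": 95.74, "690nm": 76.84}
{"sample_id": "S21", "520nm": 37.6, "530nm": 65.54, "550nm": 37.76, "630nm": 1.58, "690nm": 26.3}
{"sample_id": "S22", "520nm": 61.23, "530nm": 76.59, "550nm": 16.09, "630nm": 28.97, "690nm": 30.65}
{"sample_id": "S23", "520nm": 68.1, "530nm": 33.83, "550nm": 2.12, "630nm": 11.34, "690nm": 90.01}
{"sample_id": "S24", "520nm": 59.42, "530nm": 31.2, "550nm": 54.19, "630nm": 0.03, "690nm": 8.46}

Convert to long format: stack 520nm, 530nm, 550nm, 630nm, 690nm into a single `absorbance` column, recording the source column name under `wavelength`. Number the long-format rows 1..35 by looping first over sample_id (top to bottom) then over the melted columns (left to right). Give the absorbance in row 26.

68.1

35 rows total (7 × 5). Row 26: index ⌊(26-1)/5⌋ = 5 into sample_id → S23; (26-1) mod 5 = 0 into the melted columns → 520nm.
So row 26 is (S23, 520nm, 68.1); absorbance = 68.1.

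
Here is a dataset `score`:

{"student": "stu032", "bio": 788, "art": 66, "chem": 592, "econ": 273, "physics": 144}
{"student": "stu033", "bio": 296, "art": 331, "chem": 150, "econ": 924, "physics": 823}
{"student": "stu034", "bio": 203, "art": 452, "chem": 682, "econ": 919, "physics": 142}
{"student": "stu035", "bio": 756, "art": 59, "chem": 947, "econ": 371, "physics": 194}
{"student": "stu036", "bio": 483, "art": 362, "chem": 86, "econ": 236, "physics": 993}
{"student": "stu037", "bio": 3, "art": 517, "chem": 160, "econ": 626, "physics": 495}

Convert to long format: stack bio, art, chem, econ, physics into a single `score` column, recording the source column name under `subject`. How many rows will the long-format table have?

30

6 student values × 5 melted columns = 30 rows.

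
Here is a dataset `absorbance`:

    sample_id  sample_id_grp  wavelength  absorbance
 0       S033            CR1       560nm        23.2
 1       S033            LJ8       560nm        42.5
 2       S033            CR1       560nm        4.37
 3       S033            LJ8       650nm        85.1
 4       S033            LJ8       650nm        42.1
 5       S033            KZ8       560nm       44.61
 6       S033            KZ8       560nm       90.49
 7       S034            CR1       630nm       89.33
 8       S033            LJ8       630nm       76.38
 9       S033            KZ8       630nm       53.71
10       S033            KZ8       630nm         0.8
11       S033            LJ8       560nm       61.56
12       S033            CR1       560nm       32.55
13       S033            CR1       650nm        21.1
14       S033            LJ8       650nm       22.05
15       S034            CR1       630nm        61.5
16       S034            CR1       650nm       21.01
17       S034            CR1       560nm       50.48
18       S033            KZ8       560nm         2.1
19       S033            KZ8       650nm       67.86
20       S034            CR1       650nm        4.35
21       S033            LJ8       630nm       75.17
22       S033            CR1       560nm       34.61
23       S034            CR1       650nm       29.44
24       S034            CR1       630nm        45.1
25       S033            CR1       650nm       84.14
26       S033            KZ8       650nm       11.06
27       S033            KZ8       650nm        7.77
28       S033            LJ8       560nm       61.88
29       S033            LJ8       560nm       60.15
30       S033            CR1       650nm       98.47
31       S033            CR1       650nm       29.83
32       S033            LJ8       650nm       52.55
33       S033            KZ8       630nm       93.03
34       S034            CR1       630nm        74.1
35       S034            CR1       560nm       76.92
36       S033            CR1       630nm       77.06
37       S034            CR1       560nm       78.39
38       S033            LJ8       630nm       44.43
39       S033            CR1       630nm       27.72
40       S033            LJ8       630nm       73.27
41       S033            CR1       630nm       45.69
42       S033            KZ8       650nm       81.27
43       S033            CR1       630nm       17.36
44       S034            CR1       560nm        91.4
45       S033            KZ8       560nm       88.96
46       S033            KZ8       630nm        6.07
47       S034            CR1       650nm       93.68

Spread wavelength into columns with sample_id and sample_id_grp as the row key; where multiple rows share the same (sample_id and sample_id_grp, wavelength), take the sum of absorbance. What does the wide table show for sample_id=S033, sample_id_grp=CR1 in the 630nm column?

167.83

Rows with sample_id=S033, sample_id_grp=CR1 and wavelength=630nm: absorbance values are 77.06, 27.72, 45.69, 17.36.
77.06 + 27.72 + 45.69 + 17.36 = 167.83.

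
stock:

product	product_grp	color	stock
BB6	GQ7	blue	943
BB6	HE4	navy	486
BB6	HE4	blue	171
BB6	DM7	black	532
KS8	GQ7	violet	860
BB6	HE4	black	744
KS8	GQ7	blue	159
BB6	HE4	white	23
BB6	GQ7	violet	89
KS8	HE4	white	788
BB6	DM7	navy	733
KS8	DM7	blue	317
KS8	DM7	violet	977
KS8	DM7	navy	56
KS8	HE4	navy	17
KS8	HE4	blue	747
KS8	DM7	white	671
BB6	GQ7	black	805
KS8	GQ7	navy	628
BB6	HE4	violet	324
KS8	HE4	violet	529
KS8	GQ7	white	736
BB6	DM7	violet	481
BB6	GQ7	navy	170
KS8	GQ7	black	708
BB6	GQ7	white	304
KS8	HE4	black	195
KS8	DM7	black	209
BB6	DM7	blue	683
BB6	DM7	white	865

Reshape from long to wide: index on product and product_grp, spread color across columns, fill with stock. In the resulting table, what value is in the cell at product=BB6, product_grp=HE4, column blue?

Wide layout: rows indexed by product and product_grp, columns are the 5 distinct color values (blue, navy, black, violet, white).
Cell (product=BB6, product_grp=HE4, color=blue) draws from the long row where product=BB6, product_grp=HE4 and color=blue, which has stock=171.

171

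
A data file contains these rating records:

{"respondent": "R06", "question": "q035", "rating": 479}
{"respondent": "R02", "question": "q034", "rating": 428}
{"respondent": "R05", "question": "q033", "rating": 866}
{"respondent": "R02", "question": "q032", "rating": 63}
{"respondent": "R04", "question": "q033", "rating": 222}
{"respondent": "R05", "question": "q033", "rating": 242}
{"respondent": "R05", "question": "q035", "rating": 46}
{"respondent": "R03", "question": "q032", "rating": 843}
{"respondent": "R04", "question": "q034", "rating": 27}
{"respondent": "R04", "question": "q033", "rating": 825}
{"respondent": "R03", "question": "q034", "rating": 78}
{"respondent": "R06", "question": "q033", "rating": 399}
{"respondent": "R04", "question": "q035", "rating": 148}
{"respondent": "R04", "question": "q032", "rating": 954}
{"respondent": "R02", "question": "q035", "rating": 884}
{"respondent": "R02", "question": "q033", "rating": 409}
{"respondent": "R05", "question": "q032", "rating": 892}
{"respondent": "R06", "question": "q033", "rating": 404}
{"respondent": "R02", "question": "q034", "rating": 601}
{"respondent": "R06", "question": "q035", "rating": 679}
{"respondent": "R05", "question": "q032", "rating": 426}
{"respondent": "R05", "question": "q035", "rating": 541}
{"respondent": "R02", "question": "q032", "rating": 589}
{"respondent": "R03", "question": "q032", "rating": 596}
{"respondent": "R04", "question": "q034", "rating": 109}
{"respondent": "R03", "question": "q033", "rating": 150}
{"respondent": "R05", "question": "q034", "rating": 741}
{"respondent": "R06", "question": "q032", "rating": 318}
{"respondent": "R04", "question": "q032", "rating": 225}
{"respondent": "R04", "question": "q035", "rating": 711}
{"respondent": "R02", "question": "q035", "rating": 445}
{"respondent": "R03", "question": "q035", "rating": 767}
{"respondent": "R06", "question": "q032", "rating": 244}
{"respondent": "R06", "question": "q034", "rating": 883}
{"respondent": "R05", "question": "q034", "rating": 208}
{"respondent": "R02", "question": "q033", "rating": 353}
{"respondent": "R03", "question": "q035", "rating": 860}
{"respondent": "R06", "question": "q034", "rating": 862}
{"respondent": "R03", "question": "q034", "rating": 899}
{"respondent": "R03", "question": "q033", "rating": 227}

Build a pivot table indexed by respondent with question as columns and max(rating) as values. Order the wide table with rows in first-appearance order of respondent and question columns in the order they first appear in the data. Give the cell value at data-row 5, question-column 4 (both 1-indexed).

843

With rows in first-appearance order of respondent, row 5 is respondent=R03. question columns in first-appearance order: q035, q034, q033, q032; column 4 is q032.
Long rows with respondent=R03, question=q032: max(843, 596) = 843.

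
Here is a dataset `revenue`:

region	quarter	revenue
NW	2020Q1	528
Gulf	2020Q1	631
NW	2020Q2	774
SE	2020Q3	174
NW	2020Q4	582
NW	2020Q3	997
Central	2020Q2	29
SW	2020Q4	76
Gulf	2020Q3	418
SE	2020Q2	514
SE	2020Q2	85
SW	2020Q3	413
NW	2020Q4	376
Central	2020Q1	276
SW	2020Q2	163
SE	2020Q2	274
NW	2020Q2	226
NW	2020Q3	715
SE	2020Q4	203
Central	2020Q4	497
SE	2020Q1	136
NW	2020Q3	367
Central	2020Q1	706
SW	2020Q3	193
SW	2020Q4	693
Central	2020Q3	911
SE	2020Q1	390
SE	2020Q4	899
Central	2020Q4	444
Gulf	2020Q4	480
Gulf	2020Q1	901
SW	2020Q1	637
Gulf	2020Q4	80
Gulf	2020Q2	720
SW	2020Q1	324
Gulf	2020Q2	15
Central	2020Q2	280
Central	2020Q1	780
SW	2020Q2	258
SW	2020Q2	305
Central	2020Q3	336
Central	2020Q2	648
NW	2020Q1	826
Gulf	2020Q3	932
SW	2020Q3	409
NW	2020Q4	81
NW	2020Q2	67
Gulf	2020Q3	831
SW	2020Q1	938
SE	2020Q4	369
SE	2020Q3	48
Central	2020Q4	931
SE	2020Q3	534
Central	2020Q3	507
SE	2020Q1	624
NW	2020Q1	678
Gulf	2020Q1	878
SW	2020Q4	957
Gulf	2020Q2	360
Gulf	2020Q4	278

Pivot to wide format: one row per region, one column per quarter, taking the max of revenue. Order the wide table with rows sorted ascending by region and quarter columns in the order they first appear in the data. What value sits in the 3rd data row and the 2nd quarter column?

With rows sorted ascending by region, row 3 is region=NW. quarter columns in first-appearance order: 2020Q1, 2020Q2, 2020Q3, 2020Q4; column 2 is 2020Q2.
Long rows with region=NW, quarter=2020Q2: max(774, 226, 67) = 774.

774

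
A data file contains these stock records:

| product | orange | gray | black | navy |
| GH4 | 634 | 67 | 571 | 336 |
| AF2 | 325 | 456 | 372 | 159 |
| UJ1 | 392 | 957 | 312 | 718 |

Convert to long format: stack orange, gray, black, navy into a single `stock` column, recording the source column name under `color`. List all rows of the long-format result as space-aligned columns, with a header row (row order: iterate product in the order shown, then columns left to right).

Each (product, column) pair becomes one row: 3 × 4 = 12 rows.
For example, (GH4, orange) → stock=634.

product  color   stock
GH4      orange  634  
GH4      gray    67   
GH4      black   571  
GH4      navy    336  
AF2      orange  325  
AF2      gray    456  
AF2      black   372  
AF2      navy    159  
UJ1      orange  392  
UJ1      gray    957  
UJ1      black   312  
UJ1      navy    718  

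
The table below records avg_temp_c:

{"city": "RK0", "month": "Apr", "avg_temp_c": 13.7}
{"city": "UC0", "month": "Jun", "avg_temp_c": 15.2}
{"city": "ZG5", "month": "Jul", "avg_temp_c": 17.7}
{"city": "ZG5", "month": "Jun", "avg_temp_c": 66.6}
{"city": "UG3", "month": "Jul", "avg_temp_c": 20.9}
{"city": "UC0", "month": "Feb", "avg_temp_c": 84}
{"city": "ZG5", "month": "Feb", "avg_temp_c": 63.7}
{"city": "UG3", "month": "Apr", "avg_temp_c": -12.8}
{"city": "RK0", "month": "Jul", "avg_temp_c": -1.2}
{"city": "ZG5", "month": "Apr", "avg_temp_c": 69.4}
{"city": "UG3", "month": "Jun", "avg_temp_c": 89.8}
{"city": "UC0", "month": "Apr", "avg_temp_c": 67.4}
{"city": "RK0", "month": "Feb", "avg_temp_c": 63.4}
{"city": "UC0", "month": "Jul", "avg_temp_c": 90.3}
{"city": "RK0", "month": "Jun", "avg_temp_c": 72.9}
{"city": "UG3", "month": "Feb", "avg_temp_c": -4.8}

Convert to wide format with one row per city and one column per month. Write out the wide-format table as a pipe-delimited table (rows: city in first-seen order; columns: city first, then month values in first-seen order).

Columns: city plus the 4 distinct month values (Apr, Jun, Jul, Feb).
For example, row RK0 column Apr takes avg_temp_c=13.7 from the long row (RK0, Apr).

| city | Apr | Jun | Jul | Feb |
| RK0 | 13.7 | 72.9 | -1.2 | 63.4 |
| UC0 | 67.4 | 15.2 | 90.3 | 84 |
| ZG5 | 69.4 | 66.6 | 17.7 | 63.7 |
| UG3 | -12.8 | 89.8 | 20.9 | -4.8 |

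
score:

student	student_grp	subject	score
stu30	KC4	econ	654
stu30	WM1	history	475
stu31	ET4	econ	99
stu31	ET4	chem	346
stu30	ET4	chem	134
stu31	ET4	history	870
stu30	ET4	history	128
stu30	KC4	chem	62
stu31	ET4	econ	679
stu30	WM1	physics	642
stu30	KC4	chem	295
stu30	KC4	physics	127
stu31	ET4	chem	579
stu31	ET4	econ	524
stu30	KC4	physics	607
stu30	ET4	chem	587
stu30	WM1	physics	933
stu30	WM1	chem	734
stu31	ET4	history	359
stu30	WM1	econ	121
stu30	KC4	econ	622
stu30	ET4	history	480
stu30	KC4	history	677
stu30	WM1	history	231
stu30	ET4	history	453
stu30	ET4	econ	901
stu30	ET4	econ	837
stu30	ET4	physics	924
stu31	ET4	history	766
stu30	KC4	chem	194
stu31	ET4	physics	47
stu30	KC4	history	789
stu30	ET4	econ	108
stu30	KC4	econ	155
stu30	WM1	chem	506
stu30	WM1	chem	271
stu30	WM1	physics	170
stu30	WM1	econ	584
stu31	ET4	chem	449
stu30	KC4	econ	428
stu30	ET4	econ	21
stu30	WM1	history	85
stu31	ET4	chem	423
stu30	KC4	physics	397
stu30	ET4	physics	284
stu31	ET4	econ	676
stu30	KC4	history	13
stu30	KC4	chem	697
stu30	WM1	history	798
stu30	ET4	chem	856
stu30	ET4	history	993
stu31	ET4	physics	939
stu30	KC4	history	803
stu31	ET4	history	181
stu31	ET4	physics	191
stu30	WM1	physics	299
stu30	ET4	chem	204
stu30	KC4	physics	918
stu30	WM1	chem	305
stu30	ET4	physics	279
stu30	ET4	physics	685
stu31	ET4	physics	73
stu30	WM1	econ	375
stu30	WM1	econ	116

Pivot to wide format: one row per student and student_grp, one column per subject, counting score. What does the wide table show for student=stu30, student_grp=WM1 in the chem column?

4

Rows with student=stu30, student_grp=WM1 and subject=chem: score values are 734, 506, 271, 305.
4 rows match — count = 4.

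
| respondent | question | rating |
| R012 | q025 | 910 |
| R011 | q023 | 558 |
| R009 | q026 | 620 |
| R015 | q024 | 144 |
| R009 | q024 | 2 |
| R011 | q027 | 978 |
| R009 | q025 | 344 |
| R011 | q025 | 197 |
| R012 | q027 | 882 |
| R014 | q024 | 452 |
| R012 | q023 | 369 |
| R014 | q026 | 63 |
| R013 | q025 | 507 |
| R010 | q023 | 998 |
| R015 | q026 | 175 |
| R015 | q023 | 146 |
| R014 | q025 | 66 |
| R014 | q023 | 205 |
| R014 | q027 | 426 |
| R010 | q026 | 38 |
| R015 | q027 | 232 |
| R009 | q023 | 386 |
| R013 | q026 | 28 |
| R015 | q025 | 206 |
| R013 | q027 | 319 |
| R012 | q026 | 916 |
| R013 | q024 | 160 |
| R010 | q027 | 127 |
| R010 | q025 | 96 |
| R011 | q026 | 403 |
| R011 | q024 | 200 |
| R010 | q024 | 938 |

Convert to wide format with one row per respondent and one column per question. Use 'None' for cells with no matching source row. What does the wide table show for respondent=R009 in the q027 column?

No long-format row has respondent=R009 and question=q027, so the cell is None.

None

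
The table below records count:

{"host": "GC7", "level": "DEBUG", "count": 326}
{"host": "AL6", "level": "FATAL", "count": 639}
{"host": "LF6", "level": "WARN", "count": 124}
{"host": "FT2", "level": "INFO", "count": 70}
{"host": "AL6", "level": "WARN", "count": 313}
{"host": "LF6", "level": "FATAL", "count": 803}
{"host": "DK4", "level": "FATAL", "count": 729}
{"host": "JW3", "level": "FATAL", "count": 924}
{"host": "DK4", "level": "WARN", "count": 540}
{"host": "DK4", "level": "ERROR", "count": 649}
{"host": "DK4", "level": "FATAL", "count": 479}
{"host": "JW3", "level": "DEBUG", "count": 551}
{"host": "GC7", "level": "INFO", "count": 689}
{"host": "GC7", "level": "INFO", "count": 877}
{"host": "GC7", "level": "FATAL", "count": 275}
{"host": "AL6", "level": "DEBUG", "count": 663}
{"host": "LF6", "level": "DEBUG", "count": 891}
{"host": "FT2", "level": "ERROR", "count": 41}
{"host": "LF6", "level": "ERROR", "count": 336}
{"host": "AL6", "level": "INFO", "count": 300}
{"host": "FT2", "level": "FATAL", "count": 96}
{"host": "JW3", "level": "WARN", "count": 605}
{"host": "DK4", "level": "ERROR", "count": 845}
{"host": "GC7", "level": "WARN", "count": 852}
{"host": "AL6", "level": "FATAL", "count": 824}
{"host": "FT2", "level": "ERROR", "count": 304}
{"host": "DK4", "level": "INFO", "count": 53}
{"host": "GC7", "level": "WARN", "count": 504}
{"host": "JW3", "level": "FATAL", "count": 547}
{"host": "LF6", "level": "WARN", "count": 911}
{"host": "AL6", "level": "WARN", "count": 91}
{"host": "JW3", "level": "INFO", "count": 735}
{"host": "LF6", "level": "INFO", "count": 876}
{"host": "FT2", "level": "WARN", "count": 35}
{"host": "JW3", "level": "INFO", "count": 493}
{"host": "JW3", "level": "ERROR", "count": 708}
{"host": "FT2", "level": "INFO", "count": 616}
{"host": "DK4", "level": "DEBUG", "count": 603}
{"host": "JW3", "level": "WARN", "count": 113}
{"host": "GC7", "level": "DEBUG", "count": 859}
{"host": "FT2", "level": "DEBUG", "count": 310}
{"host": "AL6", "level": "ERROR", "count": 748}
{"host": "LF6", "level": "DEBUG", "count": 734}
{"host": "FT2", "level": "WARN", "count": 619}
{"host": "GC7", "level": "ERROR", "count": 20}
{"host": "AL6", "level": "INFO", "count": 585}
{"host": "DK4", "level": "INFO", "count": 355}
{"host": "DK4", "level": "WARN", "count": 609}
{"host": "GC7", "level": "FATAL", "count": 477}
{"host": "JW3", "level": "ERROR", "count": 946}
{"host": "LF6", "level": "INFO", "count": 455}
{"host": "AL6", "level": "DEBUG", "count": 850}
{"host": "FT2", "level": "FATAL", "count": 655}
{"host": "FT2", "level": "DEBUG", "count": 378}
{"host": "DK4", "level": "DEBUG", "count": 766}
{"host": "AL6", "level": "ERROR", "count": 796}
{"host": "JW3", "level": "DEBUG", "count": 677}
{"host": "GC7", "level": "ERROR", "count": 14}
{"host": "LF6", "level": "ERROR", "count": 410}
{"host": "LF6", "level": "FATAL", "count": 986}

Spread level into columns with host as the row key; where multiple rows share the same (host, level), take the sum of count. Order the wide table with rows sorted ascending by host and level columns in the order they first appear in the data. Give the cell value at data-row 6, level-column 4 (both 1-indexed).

1331

With rows sorted ascending by host, row 6 is host=LF6. level columns in first-appearance order: DEBUG, FATAL, WARN, INFO, ERROR; column 4 is INFO.
Long rows with host=LF6, level=INFO: 876 + 455 = 1331.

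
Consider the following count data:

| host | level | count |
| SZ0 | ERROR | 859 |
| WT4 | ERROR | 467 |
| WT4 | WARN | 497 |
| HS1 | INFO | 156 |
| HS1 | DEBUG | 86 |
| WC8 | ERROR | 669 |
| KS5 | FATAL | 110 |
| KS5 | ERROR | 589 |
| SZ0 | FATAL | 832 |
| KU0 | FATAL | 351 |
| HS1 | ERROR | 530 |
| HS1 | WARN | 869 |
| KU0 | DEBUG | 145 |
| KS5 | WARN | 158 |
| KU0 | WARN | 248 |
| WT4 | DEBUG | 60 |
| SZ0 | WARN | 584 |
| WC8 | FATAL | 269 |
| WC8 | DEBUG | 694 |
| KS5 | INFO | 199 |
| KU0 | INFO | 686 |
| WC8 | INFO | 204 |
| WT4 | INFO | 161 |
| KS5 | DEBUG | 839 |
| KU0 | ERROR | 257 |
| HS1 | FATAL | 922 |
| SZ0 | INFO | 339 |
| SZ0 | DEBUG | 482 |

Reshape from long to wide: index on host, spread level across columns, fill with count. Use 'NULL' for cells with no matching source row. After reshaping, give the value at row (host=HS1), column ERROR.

530

The long row with host=HS1, level=ERROR has count=530.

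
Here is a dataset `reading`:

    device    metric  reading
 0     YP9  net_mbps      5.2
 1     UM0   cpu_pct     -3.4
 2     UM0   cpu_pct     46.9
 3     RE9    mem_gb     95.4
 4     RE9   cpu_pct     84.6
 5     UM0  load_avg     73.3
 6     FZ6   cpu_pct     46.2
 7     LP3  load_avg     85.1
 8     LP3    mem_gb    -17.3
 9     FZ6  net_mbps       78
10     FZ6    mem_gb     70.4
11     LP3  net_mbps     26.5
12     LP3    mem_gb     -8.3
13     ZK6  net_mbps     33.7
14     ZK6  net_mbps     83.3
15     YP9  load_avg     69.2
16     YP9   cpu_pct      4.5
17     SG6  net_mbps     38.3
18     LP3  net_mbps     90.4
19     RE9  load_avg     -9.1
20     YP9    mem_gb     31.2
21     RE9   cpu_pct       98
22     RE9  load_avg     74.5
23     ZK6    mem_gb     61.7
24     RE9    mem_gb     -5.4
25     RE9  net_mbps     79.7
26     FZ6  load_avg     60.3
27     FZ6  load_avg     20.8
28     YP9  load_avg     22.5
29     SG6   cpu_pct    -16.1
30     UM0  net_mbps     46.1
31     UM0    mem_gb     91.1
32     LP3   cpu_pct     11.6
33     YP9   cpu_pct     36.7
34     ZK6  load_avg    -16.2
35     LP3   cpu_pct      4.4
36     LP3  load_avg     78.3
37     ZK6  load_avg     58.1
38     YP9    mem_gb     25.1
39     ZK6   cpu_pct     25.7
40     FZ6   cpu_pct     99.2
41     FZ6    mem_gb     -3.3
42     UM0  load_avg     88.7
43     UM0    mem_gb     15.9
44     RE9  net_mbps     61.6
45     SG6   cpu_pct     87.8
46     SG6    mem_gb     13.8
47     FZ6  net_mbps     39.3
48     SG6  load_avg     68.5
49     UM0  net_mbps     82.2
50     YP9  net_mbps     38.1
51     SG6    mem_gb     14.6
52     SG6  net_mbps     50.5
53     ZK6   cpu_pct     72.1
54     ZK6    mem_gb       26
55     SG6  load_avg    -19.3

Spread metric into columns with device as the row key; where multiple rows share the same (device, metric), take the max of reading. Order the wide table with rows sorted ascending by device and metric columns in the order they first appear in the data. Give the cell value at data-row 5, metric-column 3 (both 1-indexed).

91.1

With rows sorted ascending by device, row 5 is device=UM0. metric columns in first-appearance order: net_mbps, cpu_pct, mem_gb, load_avg; column 3 is mem_gb.
Long rows with device=UM0, metric=mem_gb: max(91.1, 15.9) = 91.1.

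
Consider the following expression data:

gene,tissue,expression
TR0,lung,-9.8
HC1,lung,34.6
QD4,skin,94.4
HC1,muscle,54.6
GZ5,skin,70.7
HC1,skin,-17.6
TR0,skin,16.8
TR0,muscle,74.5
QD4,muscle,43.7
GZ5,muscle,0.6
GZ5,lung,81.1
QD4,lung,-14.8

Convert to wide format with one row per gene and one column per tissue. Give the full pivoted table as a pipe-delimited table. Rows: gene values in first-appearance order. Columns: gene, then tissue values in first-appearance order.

| gene | lung | skin | muscle |
| TR0 | -9.8 | 16.8 | 74.5 |
| HC1 | 34.6 | -17.6 | 54.6 |
| QD4 | -14.8 | 94.4 | 43.7 |
| GZ5 | 81.1 | 70.7 | 0.6 |

Columns: gene plus the 3 distinct tissue values (lung, skin, muscle).
For example, row TR0 column lung takes expression=-9.8 from the long row (TR0, lung).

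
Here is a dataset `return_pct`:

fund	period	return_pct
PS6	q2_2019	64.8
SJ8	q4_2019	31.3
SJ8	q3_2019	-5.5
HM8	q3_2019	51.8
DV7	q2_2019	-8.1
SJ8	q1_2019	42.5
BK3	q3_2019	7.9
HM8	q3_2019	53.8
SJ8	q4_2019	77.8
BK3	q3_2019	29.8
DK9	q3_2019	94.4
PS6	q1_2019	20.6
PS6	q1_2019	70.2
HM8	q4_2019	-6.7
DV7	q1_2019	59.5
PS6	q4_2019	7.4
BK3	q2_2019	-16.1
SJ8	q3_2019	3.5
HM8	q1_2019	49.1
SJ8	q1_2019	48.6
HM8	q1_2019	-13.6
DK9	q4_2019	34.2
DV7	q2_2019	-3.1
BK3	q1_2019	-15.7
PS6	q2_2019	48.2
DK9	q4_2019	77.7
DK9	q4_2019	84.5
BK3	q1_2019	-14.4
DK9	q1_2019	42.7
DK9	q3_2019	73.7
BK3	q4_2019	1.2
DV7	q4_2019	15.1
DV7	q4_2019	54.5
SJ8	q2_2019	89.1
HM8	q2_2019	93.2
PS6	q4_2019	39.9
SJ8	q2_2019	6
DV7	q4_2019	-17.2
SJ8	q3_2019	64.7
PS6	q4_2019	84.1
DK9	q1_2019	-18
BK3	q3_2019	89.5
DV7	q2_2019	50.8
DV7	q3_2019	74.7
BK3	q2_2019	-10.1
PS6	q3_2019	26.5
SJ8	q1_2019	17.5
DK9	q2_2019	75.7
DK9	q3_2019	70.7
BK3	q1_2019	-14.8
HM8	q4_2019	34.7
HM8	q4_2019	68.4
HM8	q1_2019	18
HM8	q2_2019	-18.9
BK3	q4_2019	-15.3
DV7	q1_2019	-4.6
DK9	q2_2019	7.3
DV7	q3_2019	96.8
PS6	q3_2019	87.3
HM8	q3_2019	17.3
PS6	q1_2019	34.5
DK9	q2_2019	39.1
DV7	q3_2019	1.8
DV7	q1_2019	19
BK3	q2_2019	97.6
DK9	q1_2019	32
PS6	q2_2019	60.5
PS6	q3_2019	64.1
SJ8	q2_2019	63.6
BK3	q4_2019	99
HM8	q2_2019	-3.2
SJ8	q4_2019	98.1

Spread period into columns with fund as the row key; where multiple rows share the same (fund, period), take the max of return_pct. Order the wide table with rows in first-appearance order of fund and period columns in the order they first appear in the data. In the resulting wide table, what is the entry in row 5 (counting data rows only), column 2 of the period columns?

99

With rows in first-appearance order of fund, row 5 is fund=BK3. period columns in first-appearance order: q2_2019, q4_2019, q3_2019, q1_2019; column 2 is q4_2019.
Long rows with fund=BK3, period=q4_2019: max(1.2, -15.3, 99) = 99.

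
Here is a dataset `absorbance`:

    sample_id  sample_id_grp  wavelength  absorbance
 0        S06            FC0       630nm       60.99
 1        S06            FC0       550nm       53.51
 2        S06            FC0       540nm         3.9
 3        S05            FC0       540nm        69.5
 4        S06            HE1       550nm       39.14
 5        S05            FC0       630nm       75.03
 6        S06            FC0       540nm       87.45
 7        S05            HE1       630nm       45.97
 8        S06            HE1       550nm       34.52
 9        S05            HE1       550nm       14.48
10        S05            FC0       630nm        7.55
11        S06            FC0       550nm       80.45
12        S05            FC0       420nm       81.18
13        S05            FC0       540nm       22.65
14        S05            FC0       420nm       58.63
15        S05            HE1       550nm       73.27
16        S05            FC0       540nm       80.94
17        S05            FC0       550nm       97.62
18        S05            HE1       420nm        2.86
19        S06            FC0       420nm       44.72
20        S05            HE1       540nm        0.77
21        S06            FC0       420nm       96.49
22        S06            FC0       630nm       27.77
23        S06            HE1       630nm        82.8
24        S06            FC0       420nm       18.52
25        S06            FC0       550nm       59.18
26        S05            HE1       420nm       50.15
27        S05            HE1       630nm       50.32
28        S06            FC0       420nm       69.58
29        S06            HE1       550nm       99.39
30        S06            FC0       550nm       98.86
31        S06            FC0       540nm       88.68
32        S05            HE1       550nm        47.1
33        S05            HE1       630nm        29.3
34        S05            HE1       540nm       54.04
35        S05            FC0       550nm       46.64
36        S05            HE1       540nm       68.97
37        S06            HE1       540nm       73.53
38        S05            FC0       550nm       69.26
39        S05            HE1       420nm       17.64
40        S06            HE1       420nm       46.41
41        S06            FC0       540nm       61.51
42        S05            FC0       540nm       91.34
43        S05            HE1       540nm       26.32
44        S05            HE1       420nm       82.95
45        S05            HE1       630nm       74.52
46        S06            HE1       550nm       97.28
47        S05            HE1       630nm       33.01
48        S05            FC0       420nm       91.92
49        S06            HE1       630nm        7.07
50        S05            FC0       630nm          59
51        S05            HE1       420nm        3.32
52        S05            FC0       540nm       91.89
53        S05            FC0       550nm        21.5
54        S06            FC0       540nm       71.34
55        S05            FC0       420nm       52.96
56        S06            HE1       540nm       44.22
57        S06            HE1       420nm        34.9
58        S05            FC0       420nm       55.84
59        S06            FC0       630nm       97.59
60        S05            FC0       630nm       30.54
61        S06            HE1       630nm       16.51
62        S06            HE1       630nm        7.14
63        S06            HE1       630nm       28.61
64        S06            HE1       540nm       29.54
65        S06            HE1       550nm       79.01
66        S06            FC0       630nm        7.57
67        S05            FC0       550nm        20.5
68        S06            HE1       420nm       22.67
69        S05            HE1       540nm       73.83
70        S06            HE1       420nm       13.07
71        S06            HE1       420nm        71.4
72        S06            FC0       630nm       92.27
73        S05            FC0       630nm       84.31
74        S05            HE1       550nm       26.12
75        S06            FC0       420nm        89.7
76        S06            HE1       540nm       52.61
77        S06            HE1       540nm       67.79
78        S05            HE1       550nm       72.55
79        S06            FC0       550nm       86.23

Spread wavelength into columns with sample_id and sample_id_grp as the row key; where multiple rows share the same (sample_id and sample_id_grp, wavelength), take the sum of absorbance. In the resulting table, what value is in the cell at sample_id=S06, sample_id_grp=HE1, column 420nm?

188.45

Rows with sample_id=S06, sample_id_grp=HE1 and wavelength=420nm: absorbance values are 46.41, 34.9, 22.67, 13.07, 71.4.
46.41 + 34.9 + 22.67 + 13.07 + 71.4 = 188.45.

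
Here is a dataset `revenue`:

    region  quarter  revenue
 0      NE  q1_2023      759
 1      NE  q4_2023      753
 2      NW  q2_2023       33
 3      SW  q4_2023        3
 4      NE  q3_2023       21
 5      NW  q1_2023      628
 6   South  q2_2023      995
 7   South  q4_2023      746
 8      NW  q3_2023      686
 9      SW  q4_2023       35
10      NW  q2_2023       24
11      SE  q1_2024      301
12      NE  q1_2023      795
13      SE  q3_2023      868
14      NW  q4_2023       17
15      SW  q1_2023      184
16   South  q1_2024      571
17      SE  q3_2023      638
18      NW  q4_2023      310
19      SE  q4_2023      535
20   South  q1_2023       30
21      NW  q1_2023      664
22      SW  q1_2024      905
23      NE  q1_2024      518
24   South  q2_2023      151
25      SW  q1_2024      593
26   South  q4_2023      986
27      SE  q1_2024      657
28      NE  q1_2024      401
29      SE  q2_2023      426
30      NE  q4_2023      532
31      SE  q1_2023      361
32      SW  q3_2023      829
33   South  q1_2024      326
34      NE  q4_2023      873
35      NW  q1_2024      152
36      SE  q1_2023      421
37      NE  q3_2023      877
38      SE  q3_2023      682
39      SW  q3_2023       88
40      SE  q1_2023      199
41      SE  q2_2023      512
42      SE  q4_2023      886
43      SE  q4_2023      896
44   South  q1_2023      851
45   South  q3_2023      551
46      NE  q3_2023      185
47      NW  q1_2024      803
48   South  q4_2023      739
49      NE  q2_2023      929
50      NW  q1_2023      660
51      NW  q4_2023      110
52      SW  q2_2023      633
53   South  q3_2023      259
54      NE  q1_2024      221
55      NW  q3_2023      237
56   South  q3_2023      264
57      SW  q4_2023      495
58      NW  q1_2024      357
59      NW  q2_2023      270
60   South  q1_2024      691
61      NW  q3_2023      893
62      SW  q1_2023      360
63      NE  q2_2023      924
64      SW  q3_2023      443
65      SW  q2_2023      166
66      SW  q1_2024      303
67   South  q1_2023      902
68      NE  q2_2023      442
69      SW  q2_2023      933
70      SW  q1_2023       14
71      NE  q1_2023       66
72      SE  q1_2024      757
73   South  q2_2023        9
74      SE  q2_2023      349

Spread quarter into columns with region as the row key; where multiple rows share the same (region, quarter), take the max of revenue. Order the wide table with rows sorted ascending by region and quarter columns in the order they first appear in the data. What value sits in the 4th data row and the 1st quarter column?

360

With rows sorted ascending by region, row 4 is region=SW. quarter columns in first-appearance order: q1_2023, q4_2023, q2_2023, q3_2023, q1_2024; column 1 is q1_2023.
Long rows with region=SW, quarter=q1_2023: max(184, 360, 14) = 360.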